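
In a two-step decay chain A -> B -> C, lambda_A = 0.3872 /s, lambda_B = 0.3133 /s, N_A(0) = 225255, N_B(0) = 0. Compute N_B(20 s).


N_B(t) = lambda_A * N_A0 / (lambda_B - lambda_A) * [exp(-lambda_A*t) - exp(-lambda_B*t)]
exp(-0.3872*20) = 4.333348e-04; exp(-0.3133*20) = 0.001899813
N_B = 0.3872 * 225255 / (0.3133 - 0.3872) * (4.333348e-04 - 0.001899813)
N_B = 1730.8

1730.8


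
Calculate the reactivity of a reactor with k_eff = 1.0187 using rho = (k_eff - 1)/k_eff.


rho = (k_eff - 1) / k_eff
rho = (1.0187 - 1) / 1.0187
rho = 0.018357

0.018357


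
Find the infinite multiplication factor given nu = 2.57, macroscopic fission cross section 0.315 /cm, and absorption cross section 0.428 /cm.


k_inf = nu * Sigma_f / Sigma_a
k_inf = 2.57 * 0.315 / 0.428
k_inf = 1.8915

1.8915


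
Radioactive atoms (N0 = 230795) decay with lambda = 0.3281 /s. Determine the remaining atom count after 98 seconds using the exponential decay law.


N = N0 * exp(-lambda * t)
N = 230795 * exp(-0.3281 * 98)
N = 2.5062e-09

2.5062e-09


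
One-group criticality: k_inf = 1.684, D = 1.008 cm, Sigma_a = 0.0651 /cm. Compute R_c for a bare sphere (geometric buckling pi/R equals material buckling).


L^2 = D / Sigma_a = 1.008 / 0.0651 = 15.48387 cm^2
B_m^2 = (k_inf - 1) / L^2 = (1.684 - 1) / 15.48387 = 0.04417500 /cm^2
For a bare sphere: B_g = pi/R, so R_c = pi / sqrt(B_m^2)
R_c = pi / sqrt(0.04417500) = 14.947 cm

14.947


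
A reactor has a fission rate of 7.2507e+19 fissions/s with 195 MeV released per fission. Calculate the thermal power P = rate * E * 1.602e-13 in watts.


P = fission_rate * E_MeV * 1.602e-13
P = 7.2507e+19 * 195 * 1.602e-13
P = 2.2650e+09 W

2.2650e+09


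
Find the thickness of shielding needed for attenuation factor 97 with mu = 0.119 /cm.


x = ln(factor) / mu
x = ln(97) / 0.119
x = 38.443 cm

38.443


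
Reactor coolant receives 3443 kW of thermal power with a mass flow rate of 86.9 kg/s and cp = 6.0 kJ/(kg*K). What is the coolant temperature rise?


dT = Q / (m_dot * cp)
dT = 3443 / (86.9 * 6.0)
dT = 6.6034 C

6.6034


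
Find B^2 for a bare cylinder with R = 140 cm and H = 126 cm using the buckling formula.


B^2 = (2.405/R)^2 + (pi/H)^2
B^2 = (2.405/140)^2 + (pi/126)^2
B^2 = 9.1677e-04 /cm^2

9.1677e-04


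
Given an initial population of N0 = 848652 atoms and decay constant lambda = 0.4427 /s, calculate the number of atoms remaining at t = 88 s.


N = N0 * exp(-lambda * t)
N = 848652 * exp(-0.4427 * 88)
N = 1.0225e-11

1.0225e-11


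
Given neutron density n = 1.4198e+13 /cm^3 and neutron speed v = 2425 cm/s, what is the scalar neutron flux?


phi = n * v
phi = 1.4198e+13 * 2425
phi = 3.4430e+16 /cm^2/s

3.4430e+16


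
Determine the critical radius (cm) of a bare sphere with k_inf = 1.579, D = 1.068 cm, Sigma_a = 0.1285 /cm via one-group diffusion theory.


L^2 = D / Sigma_a = 1.068 / 0.1285 = 8.311284 cm^2
B_m^2 = (k_inf - 1) / L^2 = (1.579 - 1) / 8.311284 = 0.06966433 /cm^2
For a bare sphere: B_g = pi/R, so R_c = pi / sqrt(B_m^2)
R_c = pi / sqrt(0.06966433) = 11.903 cm

11.903


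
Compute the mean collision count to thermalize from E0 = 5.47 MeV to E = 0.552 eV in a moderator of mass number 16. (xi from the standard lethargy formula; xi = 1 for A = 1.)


xi = 1 + (A-1)^2/(2A)*ln((A-1)/(A+1)) = 0.1199467 (for A = 16)
n = ln(E0/E) / xi
n = ln(5.47e6 / 0.552) / 0.1199467
n = ln(9.909420e+06) / 0.1199467 = 134.30

134.30


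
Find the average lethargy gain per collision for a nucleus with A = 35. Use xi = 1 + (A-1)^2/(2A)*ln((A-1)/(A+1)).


xi = 1 + (A-1)^2/(2A) * ln((A-1)/(A+1))
xi = 1 + (35-1)^2/(2*35) * ln((35-1)/(35 +1))
xi = 0.056070

0.056070


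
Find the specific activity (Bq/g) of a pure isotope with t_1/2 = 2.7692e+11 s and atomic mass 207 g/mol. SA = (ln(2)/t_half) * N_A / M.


lambda = ln(2) / t_half = ln(2) / 2.7692e+11 = 2.503059e-12 /s
SA = lambda * N_A / M
SA = 2.503059e-12 * 6.022e23 / 207
SA = 7.2818e+09 Bq/g

7.2818e+09


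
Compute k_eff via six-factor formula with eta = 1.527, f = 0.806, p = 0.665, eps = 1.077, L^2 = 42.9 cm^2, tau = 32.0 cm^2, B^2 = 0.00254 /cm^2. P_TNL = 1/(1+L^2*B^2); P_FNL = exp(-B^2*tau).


k_inf = eta*f*p*eps = 1.527*0.806*0.665*1.077 = 0.8814779
P_TNL = 1/(1 + L^2*B^2) = 1/(1 + 42.9*0.00254) = 0.9017409
P_FNL = exp(-B^2*tau) = exp(-0.00254*32.0) = 0.9219355
k_eff = k_inf * P_TNL * P_FNL = 0.8814779 * 0.9017409 * 0.9219355
k_eff = 0.73281

0.73281


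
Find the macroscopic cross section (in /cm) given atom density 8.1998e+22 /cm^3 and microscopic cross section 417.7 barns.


Sigma = N * sigma_barns * 1e-24
Sigma = 8.1998e+22 * 417.7 * 1e-24
Sigma = 34.251 /cm

34.251


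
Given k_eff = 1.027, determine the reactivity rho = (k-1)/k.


rho = (k_eff - 1) / k_eff
rho = (1.027 - 1) / 1.027
rho = 0.026290

0.026290


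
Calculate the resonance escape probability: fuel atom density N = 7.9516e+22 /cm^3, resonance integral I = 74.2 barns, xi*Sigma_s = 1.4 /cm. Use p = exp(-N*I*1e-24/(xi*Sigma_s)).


p = exp(-N * I * 1e-24 / (xi*Sigma_s))
p = exp(-7.9516e+22 * 74.2 * 1e-24 / 1.4)
p = 0.014782

0.014782


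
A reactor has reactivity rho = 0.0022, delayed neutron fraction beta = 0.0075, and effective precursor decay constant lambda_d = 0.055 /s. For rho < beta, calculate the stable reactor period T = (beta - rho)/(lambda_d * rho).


T = (beta - rho) / (lambda_d * rho)
T = (0.0075 - 0.0022) / (0.055 * 0.0022)
T = 43.802 s

43.802


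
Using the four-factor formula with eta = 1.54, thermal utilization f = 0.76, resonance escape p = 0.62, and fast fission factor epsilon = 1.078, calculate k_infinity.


k_inf = eta * f * p * epsilon
k_inf = 1.54 * 0.76 * 0.62 * 1.078
k_inf = 0.78225

0.78225


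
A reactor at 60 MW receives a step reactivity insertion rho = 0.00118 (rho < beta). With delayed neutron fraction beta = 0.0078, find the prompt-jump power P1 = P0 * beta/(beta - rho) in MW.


P1/P0 = beta / (beta - rho)
P1/P0 = 0.0078 / (0.0078 - 0.00118) = 1.178248
P1 = 60 * 1.178248 = 70.695 MW

70.695


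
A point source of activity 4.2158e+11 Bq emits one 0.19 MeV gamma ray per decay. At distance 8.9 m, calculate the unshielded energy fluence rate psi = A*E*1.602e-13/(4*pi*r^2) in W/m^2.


psi = A * E * 1.602e-13 / (4*pi*r^2)
psi = 4.2158e+11 * 0.19 * 1.602e-13 / (4*pi*8.9^2)
psi = 1.2892e-05 W/m^2

1.2892e-05


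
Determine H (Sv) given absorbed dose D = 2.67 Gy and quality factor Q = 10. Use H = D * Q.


H = D * Q
H = 2.67 * 10
H = 26.700 Sv

26.700


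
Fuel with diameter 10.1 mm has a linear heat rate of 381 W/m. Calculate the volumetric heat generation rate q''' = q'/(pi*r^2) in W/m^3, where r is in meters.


r = D / 2 / 1000 = 10.1 / 2 / 1000 = 0.00505 m
q''' = q' / (pi * r^2)
q''' = 381 / (pi * 0.00505^2)
q''' = 4.7555e+06 W/m^3

4.7555e+06


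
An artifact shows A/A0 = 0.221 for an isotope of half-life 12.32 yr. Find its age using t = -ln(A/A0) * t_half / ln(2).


lambda = ln(2) / t_half = ln(2) / 12.32 = 0.05626195 /yr
t = -ln(A/A0) / lambda
t = -ln(0.221) / 0.05626195
t = 26.832 yr

26.832


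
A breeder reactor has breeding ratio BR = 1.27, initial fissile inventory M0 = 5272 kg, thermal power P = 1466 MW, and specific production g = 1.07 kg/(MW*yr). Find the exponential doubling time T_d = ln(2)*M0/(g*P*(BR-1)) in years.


Breeding gain G = BR - 1 = 1.27 - 1 = 0.27
Fissile production rate = g * P * G = 1.07 * 1466 * 0.27 = 423.5274 kg/yr
T_d = ln(2) * M0 / (g * P * G)
T_d = ln(2) * 5272 / 423.5274 = 8.6282 yr

8.6282


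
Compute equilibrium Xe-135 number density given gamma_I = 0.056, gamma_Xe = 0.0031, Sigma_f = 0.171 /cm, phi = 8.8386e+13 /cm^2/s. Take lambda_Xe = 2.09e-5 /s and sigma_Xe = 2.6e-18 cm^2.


Xe_eq = (gamma_I + gamma_Xe) * Sigma_f * phi / (lambda_Xe + sigma_Xe * phi)
Numerator = (0.056 + 0.0031) * 0.171 * 8.8386e+13 = 8.932378e+11
Denominator = 2.09e-5 + 2.6e-18 * 8.8386e+13 = 2.507036e-04
Xe_eq = 8.932378e+11 / 2.507036e-04 = 3.5629e+15 /cm^3

3.5629e+15


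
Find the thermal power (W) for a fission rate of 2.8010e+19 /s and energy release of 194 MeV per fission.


P = fission_rate * E_MeV * 1.602e-13
P = 2.8010e+19 * 194 * 1.602e-13
P = 8.7052e+08 W

8.7052e+08


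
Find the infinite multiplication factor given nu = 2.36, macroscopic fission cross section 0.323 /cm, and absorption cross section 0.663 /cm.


k_inf = nu * Sigma_f / Sigma_a
k_inf = 2.36 * 0.323 / 0.663
k_inf = 1.1497

1.1497


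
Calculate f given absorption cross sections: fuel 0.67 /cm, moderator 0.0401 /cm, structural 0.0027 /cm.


f = Sigma_a_fuel / (Sigma_a_fuel + Sigma_a_mod + Sigma_a_other)
f = 0.67 / (0.67 + 0.0401 + 0.0027)
f = 0.93996

0.93996


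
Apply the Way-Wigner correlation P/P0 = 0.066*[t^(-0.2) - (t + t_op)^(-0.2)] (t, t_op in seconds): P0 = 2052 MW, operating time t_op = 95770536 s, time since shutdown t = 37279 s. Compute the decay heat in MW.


P/P0 = 0.066 * [t^(-0.2) - (t + t_op)^(-0.2)]
P/P0 = 0.066 * [37279^(-0.2) - (37279 + 95770536)^(-0.2)]
P/P0 = 0.066 * [0.1218168 - 0.02533494] = 0.006367803
P = 2052 * 0.006367803 = 13.067 MW

13.067


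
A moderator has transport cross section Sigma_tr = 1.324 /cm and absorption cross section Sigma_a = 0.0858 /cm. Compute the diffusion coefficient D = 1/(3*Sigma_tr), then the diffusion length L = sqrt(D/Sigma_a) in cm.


D = 1 / (3 * Sigma_tr) = 1 / (3 * 1.324) = 0.2517623 cm
L = sqrt(D / Sigma_a)
L = sqrt(0.2517623 / 0.0858)
L = 1.7130 cm

1.7130


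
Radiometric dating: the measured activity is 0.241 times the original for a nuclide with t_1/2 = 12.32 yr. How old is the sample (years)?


lambda = ln(2) / t_half = ln(2) / 12.32 = 0.05626195 /yr
t = -ln(A/A0) / lambda
t = -ln(0.241) / 0.05626195
t = 25.292 yr

25.292


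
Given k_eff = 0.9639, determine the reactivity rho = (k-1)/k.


rho = (k_eff - 1) / k_eff
rho = (0.9639 - 1) / 0.9639
rho = -0.037452

-0.037452


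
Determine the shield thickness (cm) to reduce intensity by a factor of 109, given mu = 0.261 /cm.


x = ln(factor) / mu
x = ln(109) / 0.261
x = 17.975 cm

17.975


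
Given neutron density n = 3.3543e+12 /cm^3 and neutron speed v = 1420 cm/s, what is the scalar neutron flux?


phi = n * v
phi = 3.3543e+12 * 1420
phi = 4.7631e+15 /cm^2/s

4.7631e+15


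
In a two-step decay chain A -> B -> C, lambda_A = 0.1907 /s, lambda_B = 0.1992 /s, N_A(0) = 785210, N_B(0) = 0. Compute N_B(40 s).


N_B(t) = lambda_A * N_A0 / (lambda_B - lambda_A) * [exp(-lambda_A*t) - exp(-lambda_B*t)]
exp(-0.1907*40) = 4.866332e-04; exp(-0.1992*40) = 3.463710e-04
N_B = 0.1907 * 785210 / (0.1992 - 0.1907) * (4.866332e-04 - 3.463710e-04)
N_B = 2470.9

2470.9


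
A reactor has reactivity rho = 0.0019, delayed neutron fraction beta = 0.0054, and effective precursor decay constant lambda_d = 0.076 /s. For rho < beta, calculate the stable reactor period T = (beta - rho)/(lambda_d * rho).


T = (beta - rho) / (lambda_d * rho)
T = (0.0054 - 0.0019) / (0.076 * 0.0019)
T = 24.238 s

24.238


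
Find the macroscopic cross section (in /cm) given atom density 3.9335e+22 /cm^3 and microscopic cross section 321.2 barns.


Sigma = N * sigma_barns * 1e-24
Sigma = 3.9335e+22 * 321.2 * 1e-24
Sigma = 12.634 /cm

12.634


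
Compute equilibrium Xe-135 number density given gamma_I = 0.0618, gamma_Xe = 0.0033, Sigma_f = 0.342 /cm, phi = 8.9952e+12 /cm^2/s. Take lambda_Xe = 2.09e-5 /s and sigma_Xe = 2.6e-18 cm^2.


Xe_eq = (gamma_I + gamma_Xe) * Sigma_f * phi / (lambda_Xe + sigma_Xe * phi)
Numerator = (0.0618 + 0.0033) * 0.342 * 8.9952e+12 = 2.002709e+11
Denominator = 2.09e-5 + 2.6e-18 * 8.9952e+12 = 4.428752e-05
Xe_eq = 2.002709e+11 / 4.428752e-05 = 4.5221e+15 /cm^3

4.5221e+15


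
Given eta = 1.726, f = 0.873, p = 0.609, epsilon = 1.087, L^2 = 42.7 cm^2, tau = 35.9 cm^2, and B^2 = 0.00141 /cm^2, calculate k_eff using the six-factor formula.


k_inf = eta*f*p*eps = 1.726*0.873*0.609*1.087 = 0.9974747
P_TNL = 1/(1 + L^2*B^2) = 1/(1 + 42.7*0.00141) = 0.9432120
P_FNL = exp(-B^2*tau) = exp(-0.00141*35.9) = 0.9506408
k_eff = k_inf * P_TNL * P_FNL = 0.9974747 * 0.9432120 * 0.9506408
k_eff = 0.89439

0.89439


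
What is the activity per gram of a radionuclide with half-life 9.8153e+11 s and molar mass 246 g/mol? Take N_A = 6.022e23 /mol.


lambda = ln(2) / t_half = ln(2) / 9.8153e+11 = 7.061905e-13 /s
SA = lambda * N_A / M
SA = 7.061905e-13 * 6.022e23 / 246
SA = 1.7287e+09 Bq/g

1.7287e+09


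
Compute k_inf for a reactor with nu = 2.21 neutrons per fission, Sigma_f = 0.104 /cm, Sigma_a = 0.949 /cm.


k_inf = nu * Sigma_f / Sigma_a
k_inf = 2.21 * 0.104 / 0.949
k_inf = 0.24219

0.24219


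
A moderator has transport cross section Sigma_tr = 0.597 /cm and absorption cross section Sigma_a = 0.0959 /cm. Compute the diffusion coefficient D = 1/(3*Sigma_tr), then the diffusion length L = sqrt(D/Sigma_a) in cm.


D = 1 / (3 * Sigma_tr) = 1 / (3 * 0.597) = 0.5583473 cm
L = sqrt(D / Sigma_a)
L = sqrt(0.5583473 / 0.0959)
L = 2.4129 cm

2.4129


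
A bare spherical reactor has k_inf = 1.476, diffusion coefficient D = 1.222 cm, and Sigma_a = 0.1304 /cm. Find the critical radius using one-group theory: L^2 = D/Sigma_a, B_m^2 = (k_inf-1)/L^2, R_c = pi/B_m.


L^2 = D / Sigma_a = 1.222 / 0.1304 = 9.371166 cm^2
B_m^2 = (k_inf - 1) / L^2 = (1.476 - 1) / 9.371166 = 0.05079411 /cm^2
For a bare sphere: B_g = pi/R, so R_c = pi / sqrt(B_m^2)
R_c = pi / sqrt(0.05079411) = 13.939 cm

13.939


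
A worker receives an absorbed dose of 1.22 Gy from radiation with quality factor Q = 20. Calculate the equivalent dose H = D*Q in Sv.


H = D * Q
H = 1.22 * 20
H = 24.400 Sv

24.400


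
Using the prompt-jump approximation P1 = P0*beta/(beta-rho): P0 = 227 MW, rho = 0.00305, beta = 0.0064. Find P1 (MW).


P1/P0 = beta / (beta - rho)
P1/P0 = 0.0064 / (0.0064 - 0.00305) = 1.910448
P1 = 227 * 1.910448 = 433.67 MW

433.67


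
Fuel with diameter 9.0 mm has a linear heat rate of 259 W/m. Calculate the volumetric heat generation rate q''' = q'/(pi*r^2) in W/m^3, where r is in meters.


r = D / 2 / 1000 = 9.0 / 2 / 1000 = 0.0045 m
q''' = q' / (pi * r^2)
q''' = 259 / (pi * 0.0045^2)
q''' = 4.0712e+06 W/m^3

4.0712e+06


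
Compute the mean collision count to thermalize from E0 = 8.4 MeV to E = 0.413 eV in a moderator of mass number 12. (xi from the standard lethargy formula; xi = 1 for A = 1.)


xi = 1 + (A-1)^2/(2A)*ln((A-1)/(A+1)) = 0.1577690 (for A = 12)
n = ln(E0/E) / xi
n = ln(8.4e6 / 0.413) / 0.1577690
n = ln(2.033898e+07) / 0.1577690 = 106.66

106.66


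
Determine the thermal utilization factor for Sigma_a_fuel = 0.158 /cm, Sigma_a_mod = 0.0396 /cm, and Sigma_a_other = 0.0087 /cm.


f = Sigma_a_fuel / (Sigma_a_fuel + Sigma_a_mod + Sigma_a_other)
f = 0.158 / (0.158 + 0.0396 + 0.0087)
f = 0.76587

0.76587


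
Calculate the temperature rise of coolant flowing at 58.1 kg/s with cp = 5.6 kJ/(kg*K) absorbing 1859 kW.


dT = Q / (m_dot * cp)
dT = 1859 / (58.1 * 5.6)
dT = 5.7137 C

5.7137


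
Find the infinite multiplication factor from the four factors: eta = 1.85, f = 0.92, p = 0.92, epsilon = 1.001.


k_inf = eta * f * p * epsilon
k_inf = 1.85 * 0.92 * 0.92 * 1.001
k_inf = 1.5674

1.5674


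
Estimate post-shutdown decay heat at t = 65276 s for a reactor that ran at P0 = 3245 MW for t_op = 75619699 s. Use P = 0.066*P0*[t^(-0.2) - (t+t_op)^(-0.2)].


P/P0 = 0.066 * [t^(-0.2) - (t + t_op)^(-0.2)]
P/P0 = 0.066 * [65276^(-0.2) - (65276 + 75619699)^(-0.2)]
P/P0 = 0.066 * [0.1089054 - 0.02655817] = 0.005434917
P = 3245 * 0.005434917 = 17.636 MW

17.636


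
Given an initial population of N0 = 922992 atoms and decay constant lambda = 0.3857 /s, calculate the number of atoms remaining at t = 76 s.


N = N0 * exp(-lambda * t)
N = 922992 * exp(-0.3857 * 76)
N = 1.7165e-07

1.7165e-07


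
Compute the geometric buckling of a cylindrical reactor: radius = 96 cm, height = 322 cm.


B^2 = (2.405/R)^2 + (pi/H)^2
B^2 = (2.405/96)^2 + (pi/322)^2
B^2 = 7.2280e-04 /cm^2

7.2280e-04


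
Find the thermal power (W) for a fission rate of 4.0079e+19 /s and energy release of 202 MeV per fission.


P = fission_rate * E_MeV * 1.602e-13
P = 4.0079e+19 * 202 * 1.602e-13
P = 1.2970e+09 W

1.2970e+09


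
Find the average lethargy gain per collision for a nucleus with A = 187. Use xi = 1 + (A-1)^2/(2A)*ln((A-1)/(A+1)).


xi = 1 + (A-1)^2/(2A) * ln((A-1)/(A+1))
xi = 1 + (187-1)^2/(2*187) * ln((187-1)/(187 +1))
xi = 0.010657

0.010657


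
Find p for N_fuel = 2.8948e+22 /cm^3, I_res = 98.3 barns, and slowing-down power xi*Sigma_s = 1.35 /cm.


p = exp(-N * I * 1e-24 / (xi*Sigma_s))
p = exp(-2.8948e+22 * 98.3 * 1e-24 / 1.35)
p = 0.12150

0.12150


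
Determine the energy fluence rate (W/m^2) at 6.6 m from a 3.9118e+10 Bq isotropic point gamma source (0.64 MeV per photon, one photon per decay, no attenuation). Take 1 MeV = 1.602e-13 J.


psi = A * E * 1.602e-13 / (4*pi*r^2)
psi = 3.9118e+10 * 0.64 * 1.602e-13 / (4*pi*6.6^2)
psi = 7.3269e-06 W/m^2

7.3269e-06


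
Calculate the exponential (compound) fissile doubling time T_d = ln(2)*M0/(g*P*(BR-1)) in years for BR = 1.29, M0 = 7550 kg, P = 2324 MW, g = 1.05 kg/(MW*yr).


Breeding gain G = BR - 1 = 1.29 - 1 = 0.29
Fissile production rate = g * P * G = 1.05 * 2324 * 0.29 = 707.658 kg/yr
T_d = ln(2) * M0 / (g * P * G)
T_d = ln(2) * 7550 / 707.658 = 7.3952 yr

7.3952


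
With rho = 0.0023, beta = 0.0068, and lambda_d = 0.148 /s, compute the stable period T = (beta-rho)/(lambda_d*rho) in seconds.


T = (beta - rho) / (lambda_d * rho)
T = (0.0068 - 0.0023) / (0.148 * 0.0023)
T = 13.220 s

13.220


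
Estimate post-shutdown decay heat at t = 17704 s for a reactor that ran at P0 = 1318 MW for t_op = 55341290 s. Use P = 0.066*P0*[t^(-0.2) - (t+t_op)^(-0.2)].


P/P0 = 0.066 * [t^(-0.2) - (t + t_op)^(-0.2)]
P/P0 = 0.066 * [17704^(-0.2) - (17704 + 55341290)^(-0.2)]
P/P0 = 0.066 * [0.1413793 - 0.02827238] = 0.007465057
P = 1318 * 0.007465057 = 9.8389 MW

9.8389


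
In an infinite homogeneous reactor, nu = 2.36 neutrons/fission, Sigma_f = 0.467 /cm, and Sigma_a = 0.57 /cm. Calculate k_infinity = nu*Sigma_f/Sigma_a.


k_inf = nu * Sigma_f / Sigma_a
k_inf = 2.36 * 0.467 / 0.57
k_inf = 1.9335

1.9335


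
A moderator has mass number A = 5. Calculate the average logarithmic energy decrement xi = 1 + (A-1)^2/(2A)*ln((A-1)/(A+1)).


xi = 1 + (A-1)^2/(2A) * ln((A-1)/(A+1))
xi = 1 + (5-1)^2/(2*5) * ln((5-1)/(5 +1))
xi = 0.35126

0.35126


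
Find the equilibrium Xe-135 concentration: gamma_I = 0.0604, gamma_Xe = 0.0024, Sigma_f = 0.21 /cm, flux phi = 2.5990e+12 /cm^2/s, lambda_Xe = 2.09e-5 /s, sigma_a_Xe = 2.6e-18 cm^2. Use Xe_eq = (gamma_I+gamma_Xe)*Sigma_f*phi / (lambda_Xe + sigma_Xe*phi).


Xe_eq = (gamma_I + gamma_Xe) * Sigma_f * phi / (lambda_Xe + sigma_Xe * phi)
Numerator = (0.0604 + 0.0024) * 0.21 * 2.5990e+12 = 3.427561e+10
Denominator = 2.09e-5 + 2.6e-18 * 2.5990e+12 = 2.765740e-05
Xe_eq = 3.427561e+10 / 2.765740e-05 = 1.2393e+15 /cm^3

1.2393e+15


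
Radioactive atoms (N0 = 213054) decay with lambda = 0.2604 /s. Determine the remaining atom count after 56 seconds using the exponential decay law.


N = N0 * exp(-lambda * t)
N = 213054 * exp(-0.2604 * 56)
N = 0.098954

0.098954


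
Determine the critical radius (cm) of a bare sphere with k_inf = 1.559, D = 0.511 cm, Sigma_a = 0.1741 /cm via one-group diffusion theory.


L^2 = D / Sigma_a = 0.511 / 0.1741 = 2.935095 cm^2
B_m^2 = (k_inf - 1) / L^2 = (1.559 - 1) / 2.935095 = 0.1904538 /cm^2
For a bare sphere: B_g = pi/R, so R_c = pi / sqrt(B_m^2)
R_c = pi / sqrt(0.1904538) = 7.1987 cm

7.1987


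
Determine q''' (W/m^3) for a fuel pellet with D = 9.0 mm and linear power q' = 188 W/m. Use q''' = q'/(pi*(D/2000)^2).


r = D / 2 / 1000 = 9.0 / 2 / 1000 = 0.0045 m
q''' = q' / (pi * r^2)
q''' = 188 / (pi * 0.0045^2)
q''' = 2.9552e+06 W/m^3

2.9552e+06


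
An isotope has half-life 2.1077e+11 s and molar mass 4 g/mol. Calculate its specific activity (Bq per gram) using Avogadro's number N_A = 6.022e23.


lambda = ln(2) / t_half = ln(2) / 2.1077e+11 = 3.288643e-12 /s
SA = lambda * N_A / M
SA = 3.288643e-12 * 6.022e23 / 4
SA = 4.9511e+11 Bq/g

4.9511e+11


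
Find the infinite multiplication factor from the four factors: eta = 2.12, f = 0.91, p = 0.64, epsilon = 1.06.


k_inf = eta * f * p * epsilon
k_inf = 2.12 * 0.91 * 0.64 * 1.06
k_inf = 1.3088

1.3088


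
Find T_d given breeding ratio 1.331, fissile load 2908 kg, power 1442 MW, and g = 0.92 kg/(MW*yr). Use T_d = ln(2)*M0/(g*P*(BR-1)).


Breeding gain G = BR - 1 = 1.331 - 1 = 0.331
Fissile production rate = g * P * G = 0.92 * 1442 * 0.331 = 439.11784 kg/yr
T_d = ln(2) * M0 / (g * P * G)
T_d = ln(2) * 2908 / 439.11784 = 4.5903 yr

4.5903


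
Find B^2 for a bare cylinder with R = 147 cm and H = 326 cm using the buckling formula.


B^2 = (2.405/R)^2 + (pi/H)^2
B^2 = (2.405/147)^2 + (pi/326)^2
B^2 = 3.6054e-04 /cm^2

3.6054e-04


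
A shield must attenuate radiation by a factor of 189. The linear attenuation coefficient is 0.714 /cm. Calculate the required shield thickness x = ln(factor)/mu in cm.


x = ln(factor) / mu
x = ln(189) / 0.714
x = 7.3414 cm

7.3414


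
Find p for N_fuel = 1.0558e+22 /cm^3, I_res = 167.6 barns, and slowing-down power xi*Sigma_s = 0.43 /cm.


p = exp(-N * I * 1e-24 / (xi*Sigma_s))
p = exp(-1.0558e+22 * 167.6 * 1e-24 / 0.43)
p = 0.016323

0.016323


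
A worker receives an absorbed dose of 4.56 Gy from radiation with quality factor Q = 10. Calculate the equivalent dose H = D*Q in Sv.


H = D * Q
H = 4.56 * 10
H = 45.600 Sv

45.600


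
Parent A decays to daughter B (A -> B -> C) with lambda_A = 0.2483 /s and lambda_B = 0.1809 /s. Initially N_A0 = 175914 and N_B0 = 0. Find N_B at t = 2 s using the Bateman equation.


N_B(t) = lambda_A * N_A0 / (lambda_B - lambda_A) * [exp(-lambda_A*t) - exp(-lambda_B*t)]
exp(-0.2483*2) = 0.6085964; exp(-0.1809*2) = 0.6964216
N_B = 0.2483 * 175914 / (0.1809 - 0.2483) * (0.6085964 - 0.6964216)
N_B = 56916

56916


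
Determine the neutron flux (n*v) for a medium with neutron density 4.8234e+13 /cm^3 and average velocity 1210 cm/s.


phi = n * v
phi = 4.8234e+13 * 1210
phi = 5.8363e+16 /cm^2/s

5.8363e+16


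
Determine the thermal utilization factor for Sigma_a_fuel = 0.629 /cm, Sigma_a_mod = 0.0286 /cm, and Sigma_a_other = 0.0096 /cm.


f = Sigma_a_fuel / (Sigma_a_fuel + Sigma_a_mod + Sigma_a_other)
f = 0.629 / (0.629 + 0.0286 + 0.0096)
f = 0.94275

0.94275


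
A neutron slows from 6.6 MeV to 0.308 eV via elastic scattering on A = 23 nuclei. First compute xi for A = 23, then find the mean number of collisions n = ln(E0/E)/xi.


xi = 1 + (A-1)^2/(2A)*ln((A-1)/(A+1)) = 0.08448899 (for A = 23)
n = ln(E0/E) / xi
n = ln(6.6e6 / 0.308) / 0.08448899
n = ln(2.142857e+07) / 0.08448899 = 199.79

199.79


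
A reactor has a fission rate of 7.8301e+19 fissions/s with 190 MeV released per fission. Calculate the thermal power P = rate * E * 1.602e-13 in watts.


P = fission_rate * E_MeV * 1.602e-13
P = 7.8301e+19 * 190 * 1.602e-13
P = 2.3833e+09 W

2.3833e+09


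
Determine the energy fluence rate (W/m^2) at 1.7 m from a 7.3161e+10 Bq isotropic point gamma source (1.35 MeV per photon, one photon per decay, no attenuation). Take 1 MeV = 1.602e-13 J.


psi = A * E * 1.602e-13 / (4*pi*r^2)
psi = 7.3161e+10 * 1.35 * 1.602e-13 / (4*pi*1.7^2)
psi = 4.3568e-04 W/m^2

4.3568e-04


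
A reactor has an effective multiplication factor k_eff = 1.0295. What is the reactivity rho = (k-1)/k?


rho = (k_eff - 1) / k_eff
rho = (1.0295 - 1) / 1.0295
rho = 0.028655

0.028655


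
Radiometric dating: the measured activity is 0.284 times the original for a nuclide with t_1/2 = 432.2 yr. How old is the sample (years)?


lambda = ln(2) / t_half = ln(2) / 432.2 = 0.001603765 /yr
t = -ln(A/A0) / lambda
t = -ln(0.284) / 0.001603765
t = 784.89 yr

784.89


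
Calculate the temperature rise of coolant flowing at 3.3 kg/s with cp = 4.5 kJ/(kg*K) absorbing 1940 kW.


dT = Q / (m_dot * cp)
dT = 1940 / (3.3 * 4.5)
dT = 130.64 C

130.64


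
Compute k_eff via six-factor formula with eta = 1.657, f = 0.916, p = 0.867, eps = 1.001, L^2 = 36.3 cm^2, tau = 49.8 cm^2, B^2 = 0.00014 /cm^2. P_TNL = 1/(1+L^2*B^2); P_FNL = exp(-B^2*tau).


k_inf = eta*f*p*eps = 1.657*0.916*0.867*1.001 = 1.317259
P_TNL = 1/(1 + L^2*B^2) = 1/(1 + 36.3*0.00014) = 0.9949437
P_FNL = exp(-B^2*tau) = exp(-0.00014*49.8) = 0.9930522
k_eff = k_inf * P_TNL * P_FNL = 1.317259 * 0.9949437 * 0.9930522
k_eff = 1.3015

1.3015


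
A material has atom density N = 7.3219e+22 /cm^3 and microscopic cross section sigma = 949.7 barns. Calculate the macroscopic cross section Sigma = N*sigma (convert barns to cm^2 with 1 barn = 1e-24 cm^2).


Sigma = N * sigma_barns * 1e-24
Sigma = 7.3219e+22 * 949.7 * 1e-24
Sigma = 69.536 /cm

69.536


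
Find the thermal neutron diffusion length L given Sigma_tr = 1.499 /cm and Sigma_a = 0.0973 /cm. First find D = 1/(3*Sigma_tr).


D = 1 / (3 * Sigma_tr) = 1 / (3 * 1.499) = 0.2223705 cm
L = sqrt(D / Sigma_a)
L = sqrt(0.2223705 / 0.0973)
L = 1.5118 cm

1.5118


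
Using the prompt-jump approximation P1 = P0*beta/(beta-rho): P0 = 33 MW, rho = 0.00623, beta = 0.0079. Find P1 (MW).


P1/P0 = beta / (beta - rho)
P1/P0 = 0.0079 / (0.0079 - 0.00623) = 4.730539
P1 = 33 * 4.730539 = 156.11 MW

156.11


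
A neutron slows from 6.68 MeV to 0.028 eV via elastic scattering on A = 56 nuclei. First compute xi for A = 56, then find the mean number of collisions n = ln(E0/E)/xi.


xi = 1 + (A-1)^2/(2A)*ln((A-1)/(A+1)) = 0.03529286 (for A = 56)
n = ln(E0/E) / xi
n = ln(6.68e6 / 0.028) / 0.03529286
n = ln(2.385714e+08) / 0.03529286 = 546.57

546.57


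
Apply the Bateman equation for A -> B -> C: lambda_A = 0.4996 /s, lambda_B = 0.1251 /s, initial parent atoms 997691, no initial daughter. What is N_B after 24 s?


N_B(t) = lambda_A * N_A0 / (lambda_B - lambda_A) * [exp(-lambda_A*t) - exp(-lambda_B*t)]
exp(-0.4996*24) = 6.203481e-06; exp(-0.1251*24) = 0.04966772
N_B = 0.4996 * 997691 / (0.1251 - 0.4996) * (6.203481e-06 - 0.04966772)
N_B = 66098

66098


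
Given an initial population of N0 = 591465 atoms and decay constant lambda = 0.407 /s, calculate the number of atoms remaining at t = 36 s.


N = N0 * exp(-lambda * t)
N = 591465 * exp(-0.407 * 36)
N = 0.25624

0.25624


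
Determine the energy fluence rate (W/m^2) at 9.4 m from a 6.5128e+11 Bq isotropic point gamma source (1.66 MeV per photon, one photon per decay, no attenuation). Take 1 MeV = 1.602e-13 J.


psi = A * E * 1.602e-13 / (4*pi*r^2)
psi = 6.5128e+11 * 1.66 * 1.602e-13 / (4*pi*9.4^2)
psi = 1.5598e-04 W/m^2

1.5598e-04


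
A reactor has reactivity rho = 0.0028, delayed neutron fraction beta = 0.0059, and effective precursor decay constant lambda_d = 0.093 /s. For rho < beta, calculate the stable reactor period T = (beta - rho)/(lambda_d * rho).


T = (beta - rho) / (lambda_d * rho)
T = (0.0059 - 0.0028) / (0.093 * 0.0028)
T = 11.905 s

11.905


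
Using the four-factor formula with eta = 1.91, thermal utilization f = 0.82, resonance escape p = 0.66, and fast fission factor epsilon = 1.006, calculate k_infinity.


k_inf = eta * f * p * epsilon
k_inf = 1.91 * 0.82 * 0.66 * 1.006
k_inf = 1.0399

1.0399


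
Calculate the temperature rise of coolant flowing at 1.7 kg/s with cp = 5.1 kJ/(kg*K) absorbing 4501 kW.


dT = Q / (m_dot * cp)
dT = 4501 / (1.7 * 5.1)
dT = 519.15 C

519.15


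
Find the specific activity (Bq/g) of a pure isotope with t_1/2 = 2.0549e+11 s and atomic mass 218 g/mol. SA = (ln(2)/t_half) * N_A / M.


lambda = ln(2) / t_half = ln(2) / 2.0549e+11 = 3.373143e-12 /s
SA = lambda * N_A / M
SA = 3.373143e-12 * 6.022e23 / 218
SA = 9.3179e+09 Bq/g

9.3179e+09


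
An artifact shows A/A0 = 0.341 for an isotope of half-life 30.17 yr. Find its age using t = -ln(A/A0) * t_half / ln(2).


lambda = ln(2) / t_half = ln(2) / 30.17 = 0.02297472 /yr
t = -ln(A/A0) / lambda
t = -ln(0.341) / 0.02297472
t = 46.829 yr

46.829


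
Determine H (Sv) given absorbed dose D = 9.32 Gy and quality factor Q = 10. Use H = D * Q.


H = D * Q
H = 9.32 * 10
H = 93.200 Sv

93.200


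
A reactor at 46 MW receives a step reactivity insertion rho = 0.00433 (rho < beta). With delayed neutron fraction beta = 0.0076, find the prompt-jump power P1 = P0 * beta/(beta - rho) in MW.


P1/P0 = beta / (beta - rho)
P1/P0 = 0.0076 / (0.0076 - 0.00433) = 2.324159
P1 = 46 * 2.324159 = 106.91 MW

106.91


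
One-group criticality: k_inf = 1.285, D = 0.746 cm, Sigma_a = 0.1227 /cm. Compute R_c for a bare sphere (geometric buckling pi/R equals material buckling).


L^2 = D / Sigma_a = 0.746 / 0.1227 = 6.079870 cm^2
B_m^2 = (k_inf - 1) / L^2 = (1.285 - 1) / 6.079870 = 0.04687600 /cm^2
For a bare sphere: B_g = pi/R, so R_c = pi / sqrt(B_m^2)
R_c = pi / sqrt(0.04687600) = 14.510 cm

14.510


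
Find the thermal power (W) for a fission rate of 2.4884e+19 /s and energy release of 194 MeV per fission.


P = fission_rate * E_MeV * 1.602e-13
P = 2.4884e+19 * 194 * 1.602e-13
P = 7.7336e+08 W

7.7336e+08


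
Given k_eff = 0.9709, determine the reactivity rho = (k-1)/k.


rho = (k_eff - 1) / k_eff
rho = (0.9709 - 1) / 0.9709
rho = -0.029972

-0.029972


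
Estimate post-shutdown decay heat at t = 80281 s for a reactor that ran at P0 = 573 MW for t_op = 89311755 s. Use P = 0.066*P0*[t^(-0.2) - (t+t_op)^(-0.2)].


P/P0 = 0.066 * [t^(-0.2) - (t + t_op)^(-0.2)]
P/P0 = 0.066 * [80281^(-0.2) - (80281 + 89311755)^(-0.2)]
P/P0 = 0.066 * [0.1044907 - 0.02568859] = 0.005200939
P = 573 * 0.005200939 = 2.9801 MW

2.9801


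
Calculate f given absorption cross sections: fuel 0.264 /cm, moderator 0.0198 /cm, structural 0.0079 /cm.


f = Sigma_a_fuel / (Sigma_a_fuel + Sigma_a_mod + Sigma_a_other)
f = 0.264 / (0.264 + 0.0198 + 0.0079)
f = 0.90504

0.90504


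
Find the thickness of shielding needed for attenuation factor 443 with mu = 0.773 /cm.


x = ln(factor) / mu
x = ln(443) / 0.773
x = 7.8830 cm

7.8830


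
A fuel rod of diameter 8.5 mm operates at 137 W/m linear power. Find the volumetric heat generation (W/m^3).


r = D / 2 / 1000 = 8.5 / 2 / 1000 = 0.00425 m
q''' = q' / (pi * r^2)
q''' = 137 / (pi * 0.00425^2)
q''' = 2.4143e+06 W/m^3

2.4143e+06


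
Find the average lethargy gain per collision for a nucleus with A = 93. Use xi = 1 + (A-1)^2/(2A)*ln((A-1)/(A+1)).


xi = 1 + (A-1)^2/(2A) * ln((A-1)/(A+1))
xi = 1 + (93-1)^2/(2*93) * ln((93-1)/(93 +1))
xi = 0.021352

0.021352


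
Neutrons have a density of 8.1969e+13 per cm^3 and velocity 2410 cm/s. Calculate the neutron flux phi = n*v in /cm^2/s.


phi = n * v
phi = 8.1969e+13 * 2410
phi = 1.9755e+17 /cm^2/s

1.9755e+17


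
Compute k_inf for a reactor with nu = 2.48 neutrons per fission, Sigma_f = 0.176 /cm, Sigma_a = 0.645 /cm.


k_inf = nu * Sigma_f / Sigma_a
k_inf = 2.48 * 0.176 / 0.645
k_inf = 0.67671

0.67671


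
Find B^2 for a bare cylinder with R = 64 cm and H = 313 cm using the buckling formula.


B^2 = (2.405/R)^2 + (pi/H)^2
B^2 = (2.405/64)^2 + (pi/313)^2
B^2 = 0.0015129 /cm^2

0.0015129


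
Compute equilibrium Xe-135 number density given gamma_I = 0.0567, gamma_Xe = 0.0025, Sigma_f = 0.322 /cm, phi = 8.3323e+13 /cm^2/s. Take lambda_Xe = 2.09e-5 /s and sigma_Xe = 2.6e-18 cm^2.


Xe_eq = (gamma_I + gamma_Xe) * Sigma_f * phi / (lambda_Xe + sigma_Xe * phi)
Numerator = (0.0567 + 0.0025) * 0.322 * 8.3323e+13 = 1.588336e+12
Denominator = 2.09e-5 + 2.6e-18 * 8.3323e+13 = 2.375398e-04
Xe_eq = 1.588336e+12 / 2.375398e-04 = 6.6866e+15 /cm^3

6.6866e+15


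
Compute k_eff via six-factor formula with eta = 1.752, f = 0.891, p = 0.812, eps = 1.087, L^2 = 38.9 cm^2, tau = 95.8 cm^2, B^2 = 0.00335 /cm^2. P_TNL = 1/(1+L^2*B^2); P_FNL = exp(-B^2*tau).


k_inf = eta*f*p*eps = 1.752*0.891*0.812*1.087 = 1.377836
P_TNL = 1/(1 + L^2*B^2) = 1/(1 + 38.9*0.00335) = 0.8847091
P_FNL = exp(-B^2*tau) = exp(-0.00335*95.8) = 0.7254740
k_eff = k_inf * P_TNL * P_FNL = 1.377836 * 0.8847091 * 0.7254740
k_eff = 0.88434

0.88434


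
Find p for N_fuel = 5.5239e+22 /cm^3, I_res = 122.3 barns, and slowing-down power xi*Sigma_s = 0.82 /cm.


p = exp(-N * I * 1e-24 / (xi*Sigma_s))
p = exp(-5.5239e+22 * 122.3 * 1e-24 / 0.82)
p = 2.6423e-04

2.6423e-04


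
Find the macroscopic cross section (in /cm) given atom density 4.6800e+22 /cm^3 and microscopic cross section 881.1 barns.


Sigma = N * sigma_barns * 1e-24
Sigma = 4.6800e+22 * 881.1 * 1e-24
Sigma = 41.235 /cm

41.235


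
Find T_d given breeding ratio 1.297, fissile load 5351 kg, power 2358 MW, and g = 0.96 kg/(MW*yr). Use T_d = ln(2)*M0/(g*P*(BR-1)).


Breeding gain G = BR - 1 = 1.297 - 1 = 0.297
Fissile production rate = g * P * G = 0.96 * 2358 * 0.297 = 672.31296 kg/yr
T_d = ln(2) * M0 / (g * P * G)
T_d = ln(2) * 5351 / 672.31296 = 5.5168 yr

5.5168


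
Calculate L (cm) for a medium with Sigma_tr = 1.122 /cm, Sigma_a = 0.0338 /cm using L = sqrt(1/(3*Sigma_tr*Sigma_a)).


D = 1 / (3 * Sigma_tr) = 1 / (3 * 1.122) = 0.2970885 cm
L = sqrt(D / Sigma_a)
L = sqrt(0.2970885 / 0.0338)
L = 2.9647 cm

2.9647


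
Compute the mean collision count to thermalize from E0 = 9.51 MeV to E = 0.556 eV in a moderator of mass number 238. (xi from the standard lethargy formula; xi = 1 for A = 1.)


xi = 1 + (A-1)^2/(2A)*ln((A-1)/(A+1)) = 0.008379872 (for A = 238)
n = ln(E0/E) / xi
n = ln(9.51e6 / 0.556) / 0.008379872
n = ln(1.710432e+07) / 0.008379872 = 1987.5

1987.5


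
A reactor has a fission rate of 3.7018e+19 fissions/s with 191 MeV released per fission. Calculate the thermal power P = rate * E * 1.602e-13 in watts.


P = fission_rate * E_MeV * 1.602e-13
P = 3.7018e+19 * 191 * 1.602e-13
P = 1.1327e+09 W

1.1327e+09


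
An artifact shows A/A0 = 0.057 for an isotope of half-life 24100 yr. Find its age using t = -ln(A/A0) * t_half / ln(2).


lambda = ln(2) / t_half = ln(2) / 24100 = 2.876129e-05 /yr
t = -ln(A/A0) / lambda
t = -ln(0.057) / 2.876129e-05
t = 99603 yr

99603


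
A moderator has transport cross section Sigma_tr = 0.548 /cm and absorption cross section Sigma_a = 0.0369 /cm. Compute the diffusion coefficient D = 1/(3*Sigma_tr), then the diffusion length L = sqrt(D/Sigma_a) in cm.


D = 1 / (3 * Sigma_tr) = 1 / (3 * 0.548) = 0.6082725 cm
L = sqrt(D / Sigma_a)
L = sqrt(0.6082725 / 0.0369)
L = 4.0601 cm

4.0601


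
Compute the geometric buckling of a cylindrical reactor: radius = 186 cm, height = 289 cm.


B^2 = (2.405/R)^2 + (pi/H)^2
B^2 = (2.405/186)^2 + (pi/289)^2
B^2 = 2.8536e-04 /cm^2

2.8536e-04


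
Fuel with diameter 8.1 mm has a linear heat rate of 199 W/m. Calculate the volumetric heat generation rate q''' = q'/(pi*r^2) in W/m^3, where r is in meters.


r = D / 2 / 1000 = 8.1 / 2 / 1000 = 0.00405 m
q''' = q' / (pi * r^2)
q''' = 199 / (pi * 0.00405^2)
q''' = 3.8618e+06 W/m^3

3.8618e+06


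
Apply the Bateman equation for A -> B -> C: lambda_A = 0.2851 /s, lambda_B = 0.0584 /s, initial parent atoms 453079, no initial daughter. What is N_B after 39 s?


N_B(t) = lambda_A * N_A0 / (lambda_B - lambda_A) * [exp(-lambda_A*t) - exp(-lambda_B*t)]
exp(-0.2851*39) = 1.482938e-05; exp(-0.0584*39) = 0.1025300
N_B = 0.2851 * 453079 / (0.0584 - 0.2851) * (1.482938e-05 - 0.1025300)
N_B = 58413

58413


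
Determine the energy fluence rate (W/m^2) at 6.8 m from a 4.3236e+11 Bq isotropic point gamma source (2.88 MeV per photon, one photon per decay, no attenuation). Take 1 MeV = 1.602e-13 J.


psi = A * E * 1.602e-13 / (4*pi*r^2)
psi = 4.3236e+11 * 2.88 * 1.602e-13 / (4*pi*6.8^2)
psi = 3.4330e-04 W/m^2

3.4330e-04


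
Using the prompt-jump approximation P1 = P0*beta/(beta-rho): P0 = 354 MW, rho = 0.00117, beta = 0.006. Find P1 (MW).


P1/P0 = beta / (beta - rho)
P1/P0 = 0.006 / (0.006 - 0.00117) = 1.242236
P1 = 354 * 1.242236 = 439.75 MW

439.75


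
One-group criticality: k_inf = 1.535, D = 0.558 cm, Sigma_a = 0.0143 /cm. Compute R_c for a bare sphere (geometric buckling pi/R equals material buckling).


L^2 = D / Sigma_a = 0.558 / 0.0143 = 39.02098 cm^2
B_m^2 = (k_inf - 1) / L^2 = (1.535 - 1) / 39.02098 = 0.01371057 /cm^2
For a bare sphere: B_g = pi/R, so R_c = pi / sqrt(B_m^2)
R_c = pi / sqrt(0.01371057) = 26.830 cm

26.830


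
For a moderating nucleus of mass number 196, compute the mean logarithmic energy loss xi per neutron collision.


xi = 1 + (A-1)^2/(2A) * ln((A-1)/(A+1))
xi = 1 + (196-1)^2/(2*196) * ln((196-1)/(196 +1))
xi = 0.010169

0.010169


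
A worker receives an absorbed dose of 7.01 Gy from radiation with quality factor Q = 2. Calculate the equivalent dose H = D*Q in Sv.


H = D * Q
H = 7.01 * 2
H = 14.020 Sv

14.020


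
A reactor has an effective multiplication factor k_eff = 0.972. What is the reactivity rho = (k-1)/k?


rho = (k_eff - 1) / k_eff
rho = (0.972 - 1) / 0.972
rho = -0.028807

-0.028807


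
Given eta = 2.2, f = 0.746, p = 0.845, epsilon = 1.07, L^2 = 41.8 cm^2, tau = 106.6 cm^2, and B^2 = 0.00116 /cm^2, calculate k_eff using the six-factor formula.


k_inf = eta*f*p*eps = 2.2*0.746*0.845*1.07 = 1.483891
P_TNL = 1/(1 + L^2*B^2) = 1/(1 + 41.8*0.00116) = 0.9537544
P_FNL = exp(-B^2*tau) = exp(-0.00116*106.6) = 0.8836838
k_eff = k_inf * P_TNL * P_FNL = 1.483891 * 0.9537544 * 0.8836838
k_eff = 1.2506

1.2506


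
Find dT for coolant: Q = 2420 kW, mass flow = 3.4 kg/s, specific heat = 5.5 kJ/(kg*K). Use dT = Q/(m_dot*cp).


dT = Q / (m_dot * cp)
dT = 2420 / (3.4 * 5.5)
dT = 129.41 C

129.41


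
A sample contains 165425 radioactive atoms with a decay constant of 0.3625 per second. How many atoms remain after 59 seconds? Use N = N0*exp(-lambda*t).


N = N0 * exp(-lambda * t)
N = 165425 * exp(-0.3625 * 59)
N = 8.5139e-05

8.5139e-05


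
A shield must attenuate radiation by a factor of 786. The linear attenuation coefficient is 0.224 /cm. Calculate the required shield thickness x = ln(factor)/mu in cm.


x = ln(factor) / mu
x = ln(786) / 0.224
x = 29.763 cm

29.763


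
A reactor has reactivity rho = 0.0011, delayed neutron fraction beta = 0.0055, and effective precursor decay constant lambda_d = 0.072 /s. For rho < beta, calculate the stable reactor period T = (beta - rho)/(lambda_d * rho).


T = (beta - rho) / (lambda_d * rho)
T = (0.0055 - 0.0011) / (0.072 * 0.0011)
T = 55.556 s

55.556


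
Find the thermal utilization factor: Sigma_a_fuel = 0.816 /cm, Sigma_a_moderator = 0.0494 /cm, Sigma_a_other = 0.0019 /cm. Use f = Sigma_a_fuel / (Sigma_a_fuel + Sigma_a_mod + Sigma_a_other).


f = Sigma_a_fuel / (Sigma_a_fuel + Sigma_a_mod + Sigma_a_other)
f = 0.816 / (0.816 + 0.0494 + 0.0019)
f = 0.94085

0.94085


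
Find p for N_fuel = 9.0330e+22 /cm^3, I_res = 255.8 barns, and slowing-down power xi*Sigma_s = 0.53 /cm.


p = exp(-N * I * 1e-24 / (xi*Sigma_s))
p = exp(-9.0330e+22 * 255.8 * 1e-24 / 0.53)
p = 1.1643e-19

1.1643e-19


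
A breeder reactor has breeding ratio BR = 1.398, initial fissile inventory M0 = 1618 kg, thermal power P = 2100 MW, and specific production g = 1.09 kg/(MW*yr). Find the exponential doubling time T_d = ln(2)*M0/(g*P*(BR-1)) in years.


Breeding gain G = BR - 1 = 1.398 - 1 = 0.398
Fissile production rate = g * P * G = 1.09 * 2100 * 0.398 = 911.022 kg/yr
T_d = ln(2) * M0 / (g * P * G)
T_d = ln(2) * 1618 / 911.022 = 1.2310 yr

1.2310


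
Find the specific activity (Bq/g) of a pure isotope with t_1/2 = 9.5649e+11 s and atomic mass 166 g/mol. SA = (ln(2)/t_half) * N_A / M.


lambda = ln(2) / t_half = ln(2) / 9.5649e+11 = 7.246779e-13 /s
SA = lambda * N_A / M
SA = 7.246779e-13 * 6.022e23 / 166
SA = 2.6289e+09 Bq/g

2.6289e+09


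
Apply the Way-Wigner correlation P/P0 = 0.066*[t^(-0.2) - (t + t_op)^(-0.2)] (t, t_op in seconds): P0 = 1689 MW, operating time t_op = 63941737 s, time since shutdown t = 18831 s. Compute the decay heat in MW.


P/P0 = 0.066 * [t^(-0.2) - (t + t_op)^(-0.2)]
P/P0 = 0.066 * [18831^(-0.2) - (18831 + 63941737)^(-0.2)]
P/P0 = 0.066 * [0.1396450 - 0.02746740] = 0.007403722
P = 1689 * 0.007403722 = 12.505 MW

12.505
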